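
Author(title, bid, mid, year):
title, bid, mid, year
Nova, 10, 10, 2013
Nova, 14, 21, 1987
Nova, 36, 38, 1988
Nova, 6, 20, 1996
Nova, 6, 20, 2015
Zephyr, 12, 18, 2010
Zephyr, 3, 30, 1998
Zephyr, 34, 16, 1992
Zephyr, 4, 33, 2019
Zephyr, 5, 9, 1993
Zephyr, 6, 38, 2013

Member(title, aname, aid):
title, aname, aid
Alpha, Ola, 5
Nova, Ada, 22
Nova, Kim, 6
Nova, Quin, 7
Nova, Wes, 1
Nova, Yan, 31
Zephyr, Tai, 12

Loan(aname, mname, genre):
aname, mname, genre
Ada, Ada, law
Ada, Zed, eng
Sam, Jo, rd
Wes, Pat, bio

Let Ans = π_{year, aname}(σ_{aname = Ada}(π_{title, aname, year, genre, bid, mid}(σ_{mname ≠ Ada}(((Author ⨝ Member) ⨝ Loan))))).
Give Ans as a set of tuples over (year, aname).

Author ⋈ Member (natural join on title): {(Nova, 10, 10, 2013, Ada, 22), (Nova, 10, 10, 2013, Kim, 6), (Nova, 10, 10, 2013, Quin, 7), (Nova, 10, 10, 2013, Wes, 1), (Nova, 10, 10, 2013, Yan, 31), (Nova, 14, 21, 1987, Ada, 22), (Nova, 14, 21, 1987, Kim, 6), (Nova, 14, 21, 1987, Quin, 7), (Nova, 14, 21, 1987, Wes, 1), (Nova, 14, 21, 1987, Yan, 31), (Nova, 36, 38, 1988, Ada, 22), (Nova, 36, 38, 1988, Kim, 6), (Nova, 36, 38, 1988, Quin, 7), (Nova, 36, 38, 1988, Wes, 1), (Nova, 36, 38, 1988, Yan, 31), (Nova, 6, 20, 1996, Ada, 22), (Nova, 6, 20, 1996, Kim, 6), (Nova, 6, 20, 1996, Quin, 7), (Nova, 6, 20, 1996, Wes, 1), (Nova, 6, 20, 1996, Yan, 31), (Nova, 6, 20, 2015, Ada, 22), (Nova, 6, 20, 2015, Kim, 6), (Nova, 6, 20, 2015, Quin, 7), (Nova, 6, 20, 2015, Wes, 1), (Nova, 6, 20, 2015, Yan, 31), (Zephyr, 12, 18, 2010, Tai, 12), (Zephyr, 3, 30, 1998, Tai, 12), (Zephyr, 34, 16, 1992, Tai, 12), (Zephyr, 4, 33, 2019, Tai, 12), (Zephyr, 5, 9, 1993, Tai, 12), (Zephyr, 6, 38, 2013, Tai, 12)}
(Author ⨝ Member) ⋈ Loan (natural join on aname): {(Nova, 10, 10, 2013, Ada, 22, Ada, law), (Nova, 10, 10, 2013, Ada, 22, Zed, eng), (Nova, 10, 10, 2013, Wes, 1, Pat, bio), (Nova, 14, 21, 1987, Ada, 22, Ada, law), (Nova, 14, 21, 1987, Ada, 22, Zed, eng), (Nova, 14, 21, 1987, Wes, 1, Pat, bio), (Nova, 36, 38, 1988, Ada, 22, Ada, law), (Nova, 36, 38, 1988, Ada, 22, Zed, eng), (Nova, 36, 38, 1988, Wes, 1, Pat, bio), (Nova, 6, 20, 1996, Ada, 22, Ada, law), (Nova, 6, 20, 1996, Ada, 22, Zed, eng), (Nova, 6, 20, 1996, Wes, 1, Pat, bio), (Nova, 6, 20, 2015, Ada, 22, Ada, law), (Nova, 6, 20, 2015, Ada, 22, Zed, eng), (Nova, 6, 20, 2015, Wes, 1, Pat, bio)}
Apply σ_{mname ≠ Ada}; surviving tuples: {(Nova, 10, 10, 2013, Ada, 22, Zed, eng), (Nova, 10, 10, 2013, Wes, 1, Pat, bio), (Nova, 14, 21, 1987, Ada, 22, Zed, eng), (Nova, 14, 21, 1987, Wes, 1, Pat, bio), (Nova, 36, 38, 1988, Ada, 22, Zed, eng), (Nova, 36, 38, 1988, Wes, 1, Pat, bio), (Nova, 6, 20, 1996, Ada, 22, Zed, eng), (Nova, 6, 20, 1996, Wes, 1, Pat, bio), (Nova, 6, 20, 2015, Ada, 22, Zed, eng), (Nova, 6, 20, 2015, Wes, 1, Pat, bio)}
π_{title, aname, year, genre, bid, mid} gives {(Nova, Ada, 1987, eng, 14, 21), (Nova, Ada, 1988, eng, 36, 38), (Nova, Ada, 1996, eng, 6, 20), (Nova, Ada, 2013, eng, 10, 10), (Nova, Ada, 2015, eng, 6, 20), (Nova, Wes, 1987, bio, 14, 21), (Nova, Wes, 1988, bio, 36, 38), (Nova, Wes, 1996, bio, 6, 20), (Nova, Wes, 2013, bio, 10, 10), (Nova, Wes, 2015, bio, 6, 20)}.
Apply σ_{aname = Ada}; surviving tuples: {(Nova, Ada, 1987, eng, 14, 21), (Nova, Ada, 1988, eng, 36, 38), (Nova, Ada, 1996, eng, 6, 20), (Nova, Ada, 2013, eng, 10, 10), (Nova, Ada, 2015, eng, 6, 20)}
π_{year, aname} gives {(1987, Ada), (1988, Ada), (1996, Ada), (2013, Ada), (2015, Ada)}.

{(1987, Ada), (1988, Ada), (1996, Ada), (2013, Ada), (2015, Ada)}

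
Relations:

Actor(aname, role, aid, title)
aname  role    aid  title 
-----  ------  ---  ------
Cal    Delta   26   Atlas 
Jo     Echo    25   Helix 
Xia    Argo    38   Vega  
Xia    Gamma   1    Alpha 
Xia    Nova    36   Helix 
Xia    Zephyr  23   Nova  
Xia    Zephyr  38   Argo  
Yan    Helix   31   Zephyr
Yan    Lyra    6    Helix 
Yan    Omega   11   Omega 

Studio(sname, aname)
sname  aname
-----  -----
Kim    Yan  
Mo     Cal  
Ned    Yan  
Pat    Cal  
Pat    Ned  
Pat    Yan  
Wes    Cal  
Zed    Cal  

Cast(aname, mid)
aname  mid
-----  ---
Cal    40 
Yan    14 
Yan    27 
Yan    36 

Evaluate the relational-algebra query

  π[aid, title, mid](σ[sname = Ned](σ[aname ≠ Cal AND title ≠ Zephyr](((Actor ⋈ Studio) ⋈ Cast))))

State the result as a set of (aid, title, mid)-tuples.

Joining Actor and Studio on aname yields {(Cal, Delta, 26, Atlas, Mo), (Cal, Delta, 26, Atlas, Pat), (Cal, Delta, 26, Atlas, Wes), (Cal, Delta, 26, Atlas, Zed), (Yan, Helix, 31, Zephyr, Kim), (Yan, Helix, 31, Zephyr, Ned), (Yan, Helix, 31, Zephyr, Pat), (Yan, Lyra, 6, Helix, Kim), (Yan, Lyra, 6, Helix, Ned), (Yan, Lyra, 6, Helix, Pat), (Yan, Omega, 11, Omega, Kim), (Yan, Omega, 11, Omega, Ned), (Yan, Omega, 11, Omega, Pat)}.
Joining (Actor ⋈ Studio) and Cast on aname yields {(Cal, Delta, 26, Atlas, Mo, 40), (Cal, Delta, 26, Atlas, Pat, 40), (Cal, Delta, 26, Atlas, Wes, 40), (Cal, Delta, 26, Atlas, Zed, 40), (Yan, Helix, 31, Zephyr, Kim, 14), (Yan, Helix, 31, Zephyr, Kim, 27), (Yan, Helix, 31, Zephyr, Kim, 36), (Yan, Helix, 31, Zephyr, Ned, 14), (Yan, Helix, 31, Zephyr, Ned, 27), (Yan, Helix, 31, Zephyr, Ned, 36), (Yan, Helix, 31, Zephyr, Pat, 14), (Yan, Helix, 31, Zephyr, Pat, 27), (Yan, Helix, 31, Zephyr, Pat, 36), (Yan, Lyra, 6, Helix, Kim, 14), (Yan, Lyra, 6, Helix, Kim, 27), (Yan, Lyra, 6, Helix, Kim, 36), (Yan, Lyra, 6, Helix, Ned, 14), (Yan, Lyra, 6, Helix, Ned, 27), (Yan, Lyra, 6, Helix, Ned, 36), (Yan, Lyra, 6, Helix, Pat, 14), (Yan, Lyra, 6, Helix, Pat, 27), (Yan, Lyra, 6, Helix, Pat, 36), (Yan, Omega, 11, Omega, Kim, 14), (Yan, Omega, 11, Omega, Kim, 27), (Yan, Omega, 11, Omega, Kim, 36), (Yan, Omega, 11, Omega, Ned, 14), (Yan, Omega, 11, Omega, Ned, 27), (Yan, Omega, 11, Omega, Ned, 36), (Yan, Omega, 11, Omega, Pat, 14), (Yan, Omega, 11, Omega, Pat, 27), (Yan, Omega, 11, Omega, Pat, 36)}.
Selection aname ≠ Cal AND title ≠ Zephyr: {(Yan, Lyra, 6, Helix, Kim, 14), (Yan, Lyra, 6, Helix, Kim, 27), (Yan, Lyra, 6, Helix, Kim, 36), (Yan, Lyra, 6, Helix, Ned, 14), (Yan, Lyra, 6, Helix, Ned, 27), (Yan, Lyra, 6, Helix, Ned, 36), (Yan, Lyra, 6, Helix, Pat, 14), (Yan, Lyra, 6, Helix, Pat, 27), (Yan, Lyra, 6, Helix, Pat, 36), (Yan, Omega, 11, Omega, Kim, 14), (Yan, Omega, 11, Omega, Kim, 27), (Yan, Omega, 11, Omega, Kim, 36), (Yan, Omega, 11, Omega, Ned, 14), (Yan, Omega, 11, Omega, Ned, 27), (Yan, Omega, 11, Omega, Ned, 36), (Yan, Omega, 11, Omega, Pat, 14), (Yan, Omega, 11, Omega, Pat, 27), (Yan, Omega, 11, Omega, Pat, 36)}
Selection sname = Ned: {(Yan, Lyra, 6, Helix, Ned, 14), (Yan, Lyra, 6, Helix, Ned, 27), (Yan, Lyra, 6, Helix, Ned, 36), (Yan, Omega, 11, Omega, Ned, 14), (Yan, Omega, 11, Omega, Ned, 27), (Yan, Omega, 11, Omega, Ned, 36)}
Keep only column(s) aid, title, mid: {(11, Omega, 14), (11, Omega, 27), (11, Omega, 36), (6, Helix, 14), (6, Helix, 27), (6, Helix, 36)}

{(11, Omega, 14), (11, Omega, 27), (11, Omega, 36), (6, Helix, 14), (6, Helix, 27), (6, Helix, 36)}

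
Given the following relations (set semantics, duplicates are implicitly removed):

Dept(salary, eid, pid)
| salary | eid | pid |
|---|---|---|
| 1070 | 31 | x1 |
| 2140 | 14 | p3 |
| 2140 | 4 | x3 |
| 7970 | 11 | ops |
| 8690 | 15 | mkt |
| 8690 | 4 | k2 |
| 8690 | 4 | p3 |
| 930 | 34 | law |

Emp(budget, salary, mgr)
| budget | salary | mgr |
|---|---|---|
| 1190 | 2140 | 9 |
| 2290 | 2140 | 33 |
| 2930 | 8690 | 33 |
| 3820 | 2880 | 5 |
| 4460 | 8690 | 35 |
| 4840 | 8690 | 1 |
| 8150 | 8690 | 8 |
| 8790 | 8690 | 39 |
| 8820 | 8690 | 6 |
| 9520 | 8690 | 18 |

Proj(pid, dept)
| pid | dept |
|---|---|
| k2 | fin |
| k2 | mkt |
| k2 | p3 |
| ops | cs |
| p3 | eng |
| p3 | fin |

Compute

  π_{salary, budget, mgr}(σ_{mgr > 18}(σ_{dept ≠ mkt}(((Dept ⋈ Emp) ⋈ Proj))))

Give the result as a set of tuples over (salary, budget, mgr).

{(2140, 2290, 33), (8690, 2930, 33), (8690, 4460, 35), (8690, 8790, 39)}

Natural join on salary: {(2140, 14, p3, 1190, 9), (2140, 14, p3, 2290, 33), (2140, 4, x3, 1190, 9), (2140, 4, x3, 2290, 33), (8690, 15, mkt, 2930, 33), (8690, 15, mkt, 4460, 35), (8690, 15, mkt, 4840, 1), (8690, 15, mkt, 8150, 8), (8690, 15, mkt, 8790, 39), (8690, 15, mkt, 8820, 6), (8690, 15, mkt, 9520, 18), (8690, 4, k2, 2930, 33), (8690, 4, k2, 4460, 35), (8690, 4, k2, 4840, 1), (8690, 4, k2, 8150, 8), (8690, 4, k2, 8790, 39), (8690, 4, k2, 8820, 6), (8690, 4, k2, 9520, 18), (8690, 4, p3, 2930, 33), (8690, 4, p3, 4460, 35), (8690, 4, p3, 4840, 1), (8690, 4, p3, 8150, 8), (8690, 4, p3, 8790, 39), (8690, 4, p3, 8820, 6), (8690, 4, p3, 9520, 18)}
Natural join on pid: {(2140, 14, p3, 1190, 9, eng), (2140, 14, p3, 1190, 9, fin), (2140, 14, p3, 2290, 33, eng), (2140, 14, p3, 2290, 33, fin), (8690, 4, k2, 2930, 33, fin), (8690, 4, k2, 2930, 33, mkt), (8690, 4, k2, 2930, 33, p3), (8690, 4, k2, 4460, 35, fin), (8690, 4, k2, 4460, 35, mkt), (8690, 4, k2, 4460, 35, p3), (8690, 4, k2, 4840, 1, fin), (8690, 4, k2, 4840, 1, mkt), (8690, 4, k2, 4840, 1, p3), (8690, 4, k2, 8150, 8, fin), (8690, 4, k2, 8150, 8, mkt), (8690, 4, k2, 8150, 8, p3), (8690, 4, k2, 8790, 39, fin), (8690, 4, k2, 8790, 39, mkt), (8690, 4, k2, 8790, 39, p3), (8690, 4, k2, 8820, 6, fin), (8690, 4, k2, 8820, 6, mkt), (8690, 4, k2, 8820, 6, p3), (8690, 4, k2, 9520, 18, fin), (8690, 4, k2, 9520, 18, mkt), (8690, 4, k2, 9520, 18, p3), (8690, 4, p3, 2930, 33, eng), (8690, 4, p3, 2930, 33, fin), (8690, 4, p3, 4460, 35, eng), (8690, 4, p3, 4460, 35, fin), (8690, 4, p3, 4840, 1, eng), (8690, 4, p3, 4840, 1, fin), (8690, 4, p3, 8150, 8, eng), (8690, 4, p3, 8150, 8, fin), (8690, 4, p3, 8790, 39, eng), (8690, 4, p3, 8790, 39, fin), (8690, 4, p3, 8820, 6, eng), (8690, 4, p3, 8820, 6, fin), (8690, 4, p3, 9520, 18, eng), (8690, 4, p3, 9520, 18, fin)}
Filtering on dept ≠ mkt leaves {(2140, 14, p3, 1190, 9, eng), (2140, 14, p3, 1190, 9, fin), (2140, 14, p3, 2290, 33, eng), (2140, 14, p3, 2290, 33, fin), (8690, 4, k2, 2930, 33, fin), (8690, 4, k2, 2930, 33, p3), (8690, 4, k2, 4460, 35, fin), (8690, 4, k2, 4460, 35, p3), (8690, 4, k2, 4840, 1, fin), (8690, 4, k2, 4840, 1, p3), (8690, 4, k2, 8150, 8, fin), (8690, 4, k2, 8150, 8, p3), (8690, 4, k2, 8790, 39, fin), (8690, 4, k2, 8790, 39, p3), (8690, 4, k2, 8820, 6, fin), (8690, 4, k2, 8820, 6, p3), (8690, 4, k2, 9520, 18, fin), (8690, 4, k2, 9520, 18, p3), (8690, 4, p3, 2930, 33, eng), (8690, 4, p3, 2930, 33, fin), (8690, 4, p3, 4460, 35, eng), (8690, 4, p3, 4460, 35, fin), (8690, 4, p3, 4840, 1, eng), (8690, 4, p3, 4840, 1, fin), (8690, 4, p3, 8150, 8, eng), (8690, 4, p3, 8150, 8, fin), (8690, 4, p3, 8790, 39, eng), (8690, 4, p3, 8790, 39, fin), (8690, 4, p3, 8820, 6, eng), (8690, 4, p3, 8820, 6, fin), (8690, 4, p3, 9520, 18, eng), (8690, 4, p3, 9520, 18, fin)}.
Filtering on mgr > 18 leaves {(2140, 14, p3, 2290, 33, eng), (2140, 14, p3, 2290, 33, fin), (8690, 4, k2, 2930, 33, fin), (8690, 4, k2, 2930, 33, p3), (8690, 4, k2, 4460, 35, fin), (8690, 4, k2, 4460, 35, p3), (8690, 4, k2, 8790, 39, fin), (8690, 4, k2, 8790, 39, p3), (8690, 4, p3, 2930, 33, eng), (8690, 4, p3, 2930, 33, fin), (8690, 4, p3, 4460, 35, eng), (8690, 4, p3, 4460, 35, fin), (8690, 4, p3, 8790, 39, eng), (8690, 4, p3, 8790, 39, fin)}.
π_{salary, budget, mgr} gives {(2140, 2290, 33), (8690, 2930, 33), (8690, 4460, 35), (8690, 8790, 39)} (10 duplicate(s) eliminated).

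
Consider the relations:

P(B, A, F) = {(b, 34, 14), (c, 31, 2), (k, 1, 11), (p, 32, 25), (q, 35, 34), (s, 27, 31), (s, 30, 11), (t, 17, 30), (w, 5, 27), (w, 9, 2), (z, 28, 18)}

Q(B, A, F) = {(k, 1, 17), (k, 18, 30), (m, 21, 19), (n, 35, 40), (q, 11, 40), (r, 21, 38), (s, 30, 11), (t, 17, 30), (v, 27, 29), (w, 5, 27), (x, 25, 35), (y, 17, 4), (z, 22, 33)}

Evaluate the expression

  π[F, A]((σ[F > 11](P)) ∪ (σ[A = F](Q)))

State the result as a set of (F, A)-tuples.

{(14, 34), (18, 28), (25, 32), (27, 5), (30, 17), (31, 27), (34, 35)}

Apply σ_{F > 11}; surviving tuples: {(b, 34, 14), (p, 32, 25), (q, 35, 34), (s, 27, 31), (t, 17, 30), (w, 5, 27), (z, 28, 18)}
Apply σ_{A = F}; surviving tuples: {}
Set union of the two operands is {(b, 34, 14), (p, 32, 25), (q, 35, 34), (s, 27, 31), (t, 17, 30), (w, 5, 27), (z, 28, 18)}.
Keep only column(s) F, A: {(14, 34), (18, 28), (25, 32), (27, 5), (30, 17), (31, 27), (34, 35)}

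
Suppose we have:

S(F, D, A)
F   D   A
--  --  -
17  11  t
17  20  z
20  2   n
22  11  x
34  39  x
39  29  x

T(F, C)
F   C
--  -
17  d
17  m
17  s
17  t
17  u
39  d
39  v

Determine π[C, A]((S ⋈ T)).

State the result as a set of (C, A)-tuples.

Natural join on F: {(17, 11, t, d), (17, 11, t, m), (17, 11, t, s), (17, 11, t, t), (17, 11, t, u), (17, 20, z, d), (17, 20, z, m), (17, 20, z, s), (17, 20, z, t), (17, 20, z, u), (39, 29, x, d), (39, 29, x, v)}
π[C, A]: project onto (C, A) → {(d, t), (d, x), (d, z), (m, t), (m, z), (s, t), (s, z), (t, t), (t, z), (u, t), (u, z), (v, x)}

{(d, t), (d, x), (d, z), (m, t), (m, z), (s, t), (s, z), (t, t), (t, z), (u, t), (u, z), (v, x)}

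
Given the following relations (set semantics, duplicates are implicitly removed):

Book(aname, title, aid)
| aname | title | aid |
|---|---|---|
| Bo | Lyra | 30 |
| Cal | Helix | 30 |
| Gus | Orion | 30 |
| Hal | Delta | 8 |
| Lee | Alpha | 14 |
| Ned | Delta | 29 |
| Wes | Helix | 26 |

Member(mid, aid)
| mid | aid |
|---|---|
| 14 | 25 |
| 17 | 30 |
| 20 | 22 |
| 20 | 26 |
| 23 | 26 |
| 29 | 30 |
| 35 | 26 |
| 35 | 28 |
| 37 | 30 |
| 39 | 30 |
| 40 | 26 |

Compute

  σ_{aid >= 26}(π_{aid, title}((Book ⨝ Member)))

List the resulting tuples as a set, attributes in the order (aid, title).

{(26, Helix), (30, Helix), (30, Lyra), (30, Orion)}

Natural join on aid: {(Bo, Lyra, 30, 17), (Bo, Lyra, 30, 29), (Bo, Lyra, 30, 37), (Bo, Lyra, 30, 39), (Cal, Helix, 30, 17), (Cal, Helix, 30, 29), (Cal, Helix, 30, 37), (Cal, Helix, 30, 39), (Gus, Orion, 30, 17), (Gus, Orion, 30, 29), (Gus, Orion, 30, 37), (Gus, Orion, 30, 39), (Wes, Helix, 26, 20), (Wes, Helix, 26, 23), (Wes, Helix, 26, 35), (Wes, Helix, 26, 40)}
π[aid, title]: project onto (aid, title) (12 duplicate(s) eliminated) → {(26, Helix), (30, Helix), (30, Lyra), (30, Orion)}
σ[aid >= 26]: keep tuples satisfying aid >= 26 → {(26, Helix), (30, Helix), (30, Lyra), (30, Orion)}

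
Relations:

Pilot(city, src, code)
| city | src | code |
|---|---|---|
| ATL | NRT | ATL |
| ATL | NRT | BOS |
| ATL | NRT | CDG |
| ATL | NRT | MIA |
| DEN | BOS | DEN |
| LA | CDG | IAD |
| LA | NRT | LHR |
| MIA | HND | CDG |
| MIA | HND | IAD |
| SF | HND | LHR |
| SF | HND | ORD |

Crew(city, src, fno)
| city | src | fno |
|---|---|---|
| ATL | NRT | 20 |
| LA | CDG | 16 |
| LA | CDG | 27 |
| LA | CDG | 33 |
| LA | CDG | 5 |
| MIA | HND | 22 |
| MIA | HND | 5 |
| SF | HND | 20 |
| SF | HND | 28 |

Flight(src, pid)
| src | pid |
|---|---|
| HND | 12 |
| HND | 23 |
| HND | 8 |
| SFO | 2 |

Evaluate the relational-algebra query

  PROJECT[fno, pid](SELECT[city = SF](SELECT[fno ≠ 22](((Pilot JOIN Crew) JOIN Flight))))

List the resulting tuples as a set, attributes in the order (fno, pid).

Joining Pilot and Crew on city, src yields {(ATL, NRT, ATL, 20), (ATL, NRT, BOS, 20), (ATL, NRT, CDG, 20), (ATL, NRT, MIA, 20), (LA, CDG, IAD, 16), (LA, CDG, IAD, 27), (LA, CDG, IAD, 33), (LA, CDG, IAD, 5), (MIA, HND, CDG, 22), (MIA, HND, CDG, 5), (MIA, HND, IAD, 22), (MIA, HND, IAD, 5), (SF, HND, LHR, 20), (SF, HND, LHR, 28), (SF, HND, ORD, 20), (SF, HND, ORD, 28)}.
Joining (Pilot JOIN Crew) and Flight on src yields {(MIA, HND, CDG, 22, 12), (MIA, HND, CDG, 22, 23), (MIA, HND, CDG, 22, 8), (MIA, HND, CDG, 5, 12), (MIA, HND, CDG, 5, 23), (MIA, HND, CDG, 5, 8), (MIA, HND, IAD, 22, 12), (MIA, HND, IAD, 22, 23), (MIA, HND, IAD, 22, 8), (MIA, HND, IAD, 5, 12), (MIA, HND, IAD, 5, 23), (MIA, HND, IAD, 5, 8), (SF, HND, LHR, 20, 12), (SF, HND, LHR, 20, 23), (SF, HND, LHR, 20, 8), (SF, HND, LHR, 28, 12), (SF, HND, LHR, 28, 23), (SF, HND, LHR, 28, 8), (SF, HND, ORD, 20, 12), (SF, HND, ORD, 20, 23), (SF, HND, ORD, 20, 8), (SF, HND, ORD, 28, 12), (SF, HND, ORD, 28, 23), (SF, HND, ORD, 28, 8)}.
Filtering on fno ≠ 22 leaves {(MIA, HND, CDG, 5, 12), (MIA, HND, CDG, 5, 23), (MIA, HND, CDG, 5, 8), (MIA, HND, IAD, 5, 12), (MIA, HND, IAD, 5, 23), (MIA, HND, IAD, 5, 8), (SF, HND, LHR, 20, 12), (SF, HND, LHR, 20, 23), (SF, HND, LHR, 20, 8), (SF, HND, LHR, 28, 12), (SF, HND, LHR, 28, 23), (SF, HND, LHR, 28, 8), (SF, HND, ORD, 20, 12), (SF, HND, ORD, 20, 23), (SF, HND, ORD, 20, 8), (SF, HND, ORD, 28, 12), (SF, HND, ORD, 28, 23), (SF, HND, ORD, 28, 8)}.
Filtering on city = SF leaves {(SF, HND, LHR, 20, 12), (SF, HND, LHR, 20, 23), (SF, HND, LHR, 20, 8), (SF, HND, LHR, 28, 12), (SF, HND, LHR, 28, 23), (SF, HND, LHR, 28, 8), (SF, HND, ORD, 20, 12), (SF, HND, ORD, 20, 23), (SF, HND, ORD, 20, 8), (SF, HND, ORD, 28, 12), (SF, HND, ORD, 28, 23), (SF, HND, ORD, 28, 8)}.
π[fno, pid]: project onto (fno, pid) (6 duplicate(s) eliminated) → {(20, 12), (20, 23), (20, 8), (28, 12), (28, 23), (28, 8)}

{(20, 12), (20, 23), (20, 8), (28, 12), (28, 23), (28, 8)}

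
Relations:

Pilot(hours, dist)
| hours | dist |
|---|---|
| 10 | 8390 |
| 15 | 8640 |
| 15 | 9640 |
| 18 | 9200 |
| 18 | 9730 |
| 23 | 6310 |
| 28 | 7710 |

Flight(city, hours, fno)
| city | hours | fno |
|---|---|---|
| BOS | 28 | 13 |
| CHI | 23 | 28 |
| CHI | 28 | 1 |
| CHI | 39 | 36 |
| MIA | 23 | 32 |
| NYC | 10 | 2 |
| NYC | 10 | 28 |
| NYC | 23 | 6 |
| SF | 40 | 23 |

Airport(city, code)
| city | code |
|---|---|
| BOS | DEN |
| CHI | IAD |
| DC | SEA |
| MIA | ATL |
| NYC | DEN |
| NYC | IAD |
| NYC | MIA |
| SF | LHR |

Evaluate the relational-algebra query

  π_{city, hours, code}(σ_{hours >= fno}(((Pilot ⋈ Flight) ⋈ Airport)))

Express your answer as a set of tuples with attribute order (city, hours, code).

Pilot ⋈ Flight (natural join on hours): {(10, 8390, NYC, 2), (10, 8390, NYC, 28), (23, 6310, CHI, 28), (23, 6310, MIA, 32), (23, 6310, NYC, 6), (28, 7710, BOS, 13), (28, 7710, CHI, 1)}
(Pilot ⋈ Flight) ⋈ Airport (natural join on city): {(10, 8390, NYC, 2, DEN), (10, 8390, NYC, 2, IAD), (10, 8390, NYC, 2, MIA), (10, 8390, NYC, 28, DEN), (10, 8390, NYC, 28, IAD), (10, 8390, NYC, 28, MIA), (23, 6310, CHI, 28, IAD), (23, 6310, MIA, 32, ATL), (23, 6310, NYC, 6, DEN), (23, 6310, NYC, 6, IAD), (23, 6310, NYC, 6, MIA), (28, 7710, BOS, 13, DEN), (28, 7710, CHI, 1, IAD)}
Filtering on hours >= fno leaves {(10, 8390, NYC, 2, DEN), (10, 8390, NYC, 2, IAD), (10, 8390, NYC, 2, MIA), (23, 6310, NYC, 6, DEN), (23, 6310, NYC, 6, IAD), (23, 6310, NYC, 6, MIA), (28, 7710, BOS, 13, DEN), (28, 7710, CHI, 1, IAD)}.
Projecting to city, hours, code: {(BOS, 28, DEN), (CHI, 28, IAD), (NYC, 10, DEN), (NYC, 10, IAD), (NYC, 10, MIA), (NYC, 23, DEN), (NYC, 23, IAD), (NYC, 23, MIA)}

{(BOS, 28, DEN), (CHI, 28, IAD), (NYC, 10, DEN), (NYC, 10, IAD), (NYC, 10, MIA), (NYC, 23, DEN), (NYC, 23, IAD), (NYC, 23, MIA)}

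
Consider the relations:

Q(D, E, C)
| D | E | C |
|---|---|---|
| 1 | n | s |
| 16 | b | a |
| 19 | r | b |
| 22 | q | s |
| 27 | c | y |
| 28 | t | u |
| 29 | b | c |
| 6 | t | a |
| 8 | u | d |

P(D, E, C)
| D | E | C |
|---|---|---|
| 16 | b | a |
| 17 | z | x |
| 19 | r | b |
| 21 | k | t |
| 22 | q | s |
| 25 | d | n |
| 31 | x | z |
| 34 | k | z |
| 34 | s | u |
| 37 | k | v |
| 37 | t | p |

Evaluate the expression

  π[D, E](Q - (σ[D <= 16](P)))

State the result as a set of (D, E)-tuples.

{(1, n), (19, r), (22, q), (27, c), (28, t), (29, b), (6, t), (8, u)}

Apply σ_{D <= 16}; surviving tuples: {(16, b, a)}
Taking the difference: {(1, n, s), (19, r, b), (22, q, s), (27, c, y), (28, t, u), (29, b, c), (6, t, a), (8, u, d)}
Projecting to D, E: {(1, n), (19, r), (22, q), (27, c), (28, t), (29, b), (6, t), (8, u)}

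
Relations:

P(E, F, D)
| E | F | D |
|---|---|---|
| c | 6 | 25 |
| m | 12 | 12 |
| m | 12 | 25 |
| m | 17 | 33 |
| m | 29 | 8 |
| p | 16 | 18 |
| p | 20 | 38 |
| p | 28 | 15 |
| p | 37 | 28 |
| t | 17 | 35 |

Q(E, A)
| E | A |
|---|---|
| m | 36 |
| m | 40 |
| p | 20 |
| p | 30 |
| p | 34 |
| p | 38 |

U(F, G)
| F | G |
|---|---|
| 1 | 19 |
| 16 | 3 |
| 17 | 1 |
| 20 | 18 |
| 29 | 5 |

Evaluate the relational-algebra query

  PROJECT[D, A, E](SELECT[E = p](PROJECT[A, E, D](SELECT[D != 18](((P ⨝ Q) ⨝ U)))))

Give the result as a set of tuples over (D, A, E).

{(38, 20, p), (38, 30, p), (38, 34, p), (38, 38, p)}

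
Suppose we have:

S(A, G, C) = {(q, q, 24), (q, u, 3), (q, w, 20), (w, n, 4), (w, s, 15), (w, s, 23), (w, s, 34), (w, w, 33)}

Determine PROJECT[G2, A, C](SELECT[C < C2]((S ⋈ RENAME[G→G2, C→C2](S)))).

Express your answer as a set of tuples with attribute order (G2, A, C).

{(q, q, 20), (q, q, 3), (s, w, 15), (s, w, 23), (s, w, 33), (s, w, 4), (w, q, 3), (w, w, 15), (w, w, 23), (w, w, 4)}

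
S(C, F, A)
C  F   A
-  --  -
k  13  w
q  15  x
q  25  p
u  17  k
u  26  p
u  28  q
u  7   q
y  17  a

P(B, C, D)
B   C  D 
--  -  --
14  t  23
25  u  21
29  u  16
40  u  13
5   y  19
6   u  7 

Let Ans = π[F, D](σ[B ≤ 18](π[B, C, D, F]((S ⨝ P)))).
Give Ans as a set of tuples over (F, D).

{(17, 19), (17, 7), (26, 7), (28, 7), (7, 7)}

Joining S and P on C yields {(u, 17, k, 25, 21), (u, 17, k, 29, 16), (u, 17, k, 40, 13), (u, 17, k, 6, 7), (u, 26, p, 25, 21), (u, 26, p, 29, 16), (u, 26, p, 40, 13), (u, 26, p, 6, 7), (u, 28, q, 25, 21), (u, 28, q, 29, 16), (u, 28, q, 40, 13), (u, 28, q, 6, 7), (u, 7, q, 25, 21), (u, 7, q, 29, 16), (u, 7, q, 40, 13), (u, 7, q, 6, 7), (y, 17, a, 5, 19)}.
Keep only column(s) B, C, D, F: {(25, u, 21, 17), (25, u, 21, 26), (25, u, 21, 28), (25, u, 21, 7), (29, u, 16, 17), (29, u, 16, 26), (29, u, 16, 28), (29, u, 16, 7), (40, u, 13, 17), (40, u, 13, 26), (40, u, 13, 28), (40, u, 13, 7), (5, y, 19, 17), (6, u, 7, 17), (6, u, 7, 26), (6, u, 7, 28), (6, u, 7, 7)}
Selection B ≤ 18: {(5, y, 19, 17), (6, u, 7, 17), (6, u, 7, 26), (6, u, 7, 28), (6, u, 7, 7)}
Keep only column(s) F, D: {(17, 19), (17, 7), (26, 7), (28, 7), (7, 7)}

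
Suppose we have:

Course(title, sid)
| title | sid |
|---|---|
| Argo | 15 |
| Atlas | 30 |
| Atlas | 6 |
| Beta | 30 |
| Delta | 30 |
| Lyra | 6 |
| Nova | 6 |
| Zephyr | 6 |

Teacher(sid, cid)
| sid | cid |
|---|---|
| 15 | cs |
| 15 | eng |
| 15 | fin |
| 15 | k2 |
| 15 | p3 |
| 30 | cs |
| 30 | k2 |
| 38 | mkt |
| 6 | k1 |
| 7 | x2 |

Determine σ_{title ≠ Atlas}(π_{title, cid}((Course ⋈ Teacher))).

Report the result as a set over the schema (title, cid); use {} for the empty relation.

{(Argo, cs), (Argo, eng), (Argo, fin), (Argo, k2), (Argo, p3), (Beta, cs), (Beta, k2), (Delta, cs), (Delta, k2), (Lyra, k1), (Nova, k1), (Zephyr, k1)}

Joining Course and Teacher on sid yields {(Argo, 15, cs), (Argo, 15, eng), (Argo, 15, fin), (Argo, 15, k2), (Argo, 15, p3), (Atlas, 30, cs), (Atlas, 30, k2), (Atlas, 6, k1), (Beta, 30, cs), (Beta, 30, k2), (Delta, 30, cs), (Delta, 30, k2), (Lyra, 6, k1), (Nova, 6, k1), (Zephyr, 6, k1)}.
π_{title, cid} gives {(Argo, cs), (Argo, eng), (Argo, fin), (Argo, k2), (Argo, p3), (Atlas, cs), (Atlas, k1), (Atlas, k2), (Beta, cs), (Beta, k2), (Delta, cs), (Delta, k2), (Lyra, k1), (Nova, k1), (Zephyr, k1)}.
Filtering on title ≠ Atlas leaves {(Argo, cs), (Argo, eng), (Argo, fin), (Argo, k2), (Argo, p3), (Beta, cs), (Beta, k2), (Delta, cs), (Delta, k2), (Lyra, k1), (Nova, k1), (Zephyr, k1)}.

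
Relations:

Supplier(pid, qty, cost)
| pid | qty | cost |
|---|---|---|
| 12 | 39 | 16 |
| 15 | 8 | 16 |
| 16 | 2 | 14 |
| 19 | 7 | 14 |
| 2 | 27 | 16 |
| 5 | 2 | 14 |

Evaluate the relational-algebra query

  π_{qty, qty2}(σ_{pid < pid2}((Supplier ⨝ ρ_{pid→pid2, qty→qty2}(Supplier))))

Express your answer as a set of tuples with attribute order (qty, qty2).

ρ[pid→pid2, qty→qty2]: schema becomes (pid2, qty2, cost); tuples unchanged.
Joining Supplier and ρ_{pid→pid2, qty→qty2}(Supplier) on cost yields {(12, 39, 16, 12, 39), (12, 39, 16, 15, 8), (12, 39, 16, 2, 27), (15, 8, 16, 12, 39), (15, 8, 16, 15, 8), (15, 8, 16, 2, 27), (16, 2, 14, 16, 2), (16, 2, 14, 19, 7), (16, 2, 14, 5, 2), (19, 7, 14, 16, 2), (19, 7, 14, 19, 7), (19, 7, 14, 5, 2), (2, 27, 16, 12, 39), (2, 27, 16, 15, 8), (2, 27, 16, 2, 27), (5, 2, 14, 16, 2), (5, 2, 14, 19, 7), (5, 2, 14, 5, 2)}.
Selection pid < pid2: {(12, 39, 16, 15, 8), (16, 2, 14, 19, 7), (2, 27, 16, 12, 39), (2, 27, 16, 15, 8), (5, 2, 14, 16, 2), (5, 2, 14, 19, 7)}
Keep only column(s) qty, qty2 (1 duplicate(s) eliminated): {(2, 2), (2, 7), (27, 39), (27, 8), (39, 8)}

{(2, 2), (2, 7), (27, 39), (27, 8), (39, 8)}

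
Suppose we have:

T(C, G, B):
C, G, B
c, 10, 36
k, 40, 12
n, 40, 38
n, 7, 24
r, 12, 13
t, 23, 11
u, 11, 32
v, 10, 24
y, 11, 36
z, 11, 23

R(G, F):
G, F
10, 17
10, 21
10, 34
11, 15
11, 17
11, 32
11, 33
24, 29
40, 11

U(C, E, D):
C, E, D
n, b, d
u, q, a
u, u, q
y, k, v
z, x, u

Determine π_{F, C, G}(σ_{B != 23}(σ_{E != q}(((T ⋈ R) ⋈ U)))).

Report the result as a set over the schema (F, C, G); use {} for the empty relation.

Joining T and R on G yields {(c, 10, 36, 17), (c, 10, 36, 21), (c, 10, 36, 34), (k, 40, 12, 11), (n, 40, 38, 11), (u, 11, 32, 15), (u, 11, 32, 17), (u, 11, 32, 32), (u, 11, 32, 33), (v, 10, 24, 17), (v, 10, 24, 21), (v, 10, 24, 34), (y, 11, 36, 15), (y, 11, 36, 17), (y, 11, 36, 32), (y, 11, 36, 33), (z, 11, 23, 15), (z, 11, 23, 17), (z, 11, 23, 32), (z, 11, 23, 33)}.
Joining (T ⋈ R) and U on C yields {(n, 40, 38, 11, b, d), (u, 11, 32, 15, q, a), (u, 11, 32, 15, u, q), (u, 11, 32, 17, q, a), (u, 11, 32, 17, u, q), (u, 11, 32, 32, q, a), (u, 11, 32, 32, u, q), (u, 11, 32, 33, q, a), (u, 11, 32, 33, u, q), (y, 11, 36, 15, k, v), (y, 11, 36, 17, k, v), (y, 11, 36, 32, k, v), (y, 11, 36, 33, k, v), (z, 11, 23, 15, x, u), (z, 11, 23, 17, x, u), (z, 11, 23, 32, x, u), (z, 11, 23, 33, x, u)}.
Filtering on E != q leaves {(n, 40, 38, 11, b, d), (u, 11, 32, 15, u, q), (u, 11, 32, 17, u, q), (u, 11, 32, 32, u, q), (u, 11, 32, 33, u, q), (y, 11, 36, 15, k, v), (y, 11, 36, 17, k, v), (y, 11, 36, 32, k, v), (y, 11, 36, 33, k, v), (z, 11, 23, 15, x, u), (z, 11, 23, 17, x, u), (z, 11, 23, 32, x, u), (z, 11, 23, 33, x, u)}.
Filtering on B != 23 leaves {(n, 40, 38, 11, b, d), (u, 11, 32, 15, u, q), (u, 11, 32, 17, u, q), (u, 11, 32, 32, u, q), (u, 11, 32, 33, u, q), (y, 11, 36, 15, k, v), (y, 11, 36, 17, k, v), (y, 11, 36, 32, k, v), (y, 11, 36, 33, k, v)}.
Projecting to F, C, G: {(11, n, 40), (15, u, 11), (15, y, 11), (17, u, 11), (17, y, 11), (32, u, 11), (32, y, 11), (33, u, 11), (33, y, 11)}

{(11, n, 40), (15, u, 11), (15, y, 11), (17, u, 11), (17, y, 11), (32, u, 11), (32, y, 11), (33, u, 11), (33, y, 11)}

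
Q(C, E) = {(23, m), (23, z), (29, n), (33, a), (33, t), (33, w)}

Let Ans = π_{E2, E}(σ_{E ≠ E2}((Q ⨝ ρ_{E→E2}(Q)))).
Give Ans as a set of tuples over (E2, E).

ρ[E→E2]: schema becomes (C, E2); tuples unchanged.
Natural join on C: {(23, m, m), (23, m, z), (23, z, m), (23, z, z), (29, n, n), (33, a, a), (33, a, t), (33, a, w), (33, t, a), (33, t, t), (33, t, w), (33, w, a), (33, w, t), (33, w, w)}
σ[E ≠ E2]: keep tuples satisfying E ≠ E2 → {(23, m, z), (23, z, m), (33, a, t), (33, a, w), (33, t, a), (33, t, w), (33, w, a), (33, w, t)}
π_{E2, E} gives {(a, t), (a, w), (m, z), (t, a), (t, w), (w, a), (w, t), (z, m)}.

{(a, t), (a, w), (m, z), (t, a), (t, w), (w, a), (w, t), (z, m)}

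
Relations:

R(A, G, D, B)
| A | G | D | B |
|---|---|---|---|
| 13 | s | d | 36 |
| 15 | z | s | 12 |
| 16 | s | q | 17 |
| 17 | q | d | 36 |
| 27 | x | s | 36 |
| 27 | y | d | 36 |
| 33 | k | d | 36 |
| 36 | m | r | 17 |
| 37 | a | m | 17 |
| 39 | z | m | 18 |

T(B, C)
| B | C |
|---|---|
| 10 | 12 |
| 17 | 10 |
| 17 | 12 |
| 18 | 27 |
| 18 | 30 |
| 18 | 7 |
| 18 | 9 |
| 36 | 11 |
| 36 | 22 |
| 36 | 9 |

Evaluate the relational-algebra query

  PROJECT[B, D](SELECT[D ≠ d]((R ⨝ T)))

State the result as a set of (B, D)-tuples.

Natural join on B: {(13, s, d, 36, 11), (13, s, d, 36, 22), (13, s, d, 36, 9), (16, s, q, 17, 10), (16, s, q, 17, 12), (17, q, d, 36, 11), (17, q, d, 36, 22), (17, q, d, 36, 9), (27, x, s, 36, 11), (27, x, s, 36, 22), (27, x, s, 36, 9), (27, y, d, 36, 11), (27, y, d, 36, 22), (27, y, d, 36, 9), (33, k, d, 36, 11), (33, k, d, 36, 22), (33, k, d, 36, 9), (36, m, r, 17, 10), (36, m, r, 17, 12), (37, a, m, 17, 10), (37, a, m, 17, 12), (39, z, m, 18, 27), (39, z, m, 18, 30), (39, z, m, 18, 7), (39, z, m, 18, 9)}
Apply σ_{D ≠ d}; surviving tuples: {(16, s, q, 17, 10), (16, s, q, 17, 12), (27, x, s, 36, 11), (27, x, s, 36, 22), (27, x, s, 36, 9), (36, m, r, 17, 10), (36, m, r, 17, 12), (37, a, m, 17, 10), (37, a, m, 17, 12), (39, z, m, 18, 27), (39, z, m, 18, 30), (39, z, m, 18, 7), (39, z, m, 18, 9)}
Keep only column(s) B, D (8 duplicate(s) eliminated): {(17, m), (17, q), (17, r), (18, m), (36, s)}

{(17, m), (17, q), (17, r), (18, m), (36, s)}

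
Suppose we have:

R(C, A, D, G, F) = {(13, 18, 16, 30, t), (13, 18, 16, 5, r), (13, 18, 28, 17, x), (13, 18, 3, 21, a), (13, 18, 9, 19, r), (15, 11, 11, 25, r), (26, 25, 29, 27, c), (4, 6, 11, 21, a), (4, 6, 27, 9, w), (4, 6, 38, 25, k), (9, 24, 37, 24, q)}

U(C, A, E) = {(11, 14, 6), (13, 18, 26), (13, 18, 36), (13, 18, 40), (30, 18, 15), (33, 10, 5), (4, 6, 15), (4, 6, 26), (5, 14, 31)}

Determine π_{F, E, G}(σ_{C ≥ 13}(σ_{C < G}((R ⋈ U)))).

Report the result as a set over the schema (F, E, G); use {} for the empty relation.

Joining R and U on C, A yields {(13, 18, 16, 30, t, 26), (13, 18, 16, 30, t, 36), (13, 18, 16, 30, t, 40), (13, 18, 16, 5, r, 26), (13, 18, 16, 5, r, 36), (13, 18, 16, 5, r, 40), (13, 18, 28, 17, x, 26), (13, 18, 28, 17, x, 36), (13, 18, 28, 17, x, 40), (13, 18, 3, 21, a, 26), (13, 18, 3, 21, a, 36), (13, 18, 3, 21, a, 40), (13, 18, 9, 19, r, 26), (13, 18, 9, 19, r, 36), (13, 18, 9, 19, r, 40), (4, 6, 11, 21, a, 15), (4, 6, 11, 21, a, 26), (4, 6, 27, 9, w, 15), (4, 6, 27, 9, w, 26), (4, 6, 38, 25, k, 15), (4, 6, 38, 25, k, 26)}.
Selection C < G: {(13, 18, 16, 30, t, 26), (13, 18, 16, 30, t, 36), (13, 18, 16, 30, t, 40), (13, 18, 28, 17, x, 26), (13, 18, 28, 17, x, 36), (13, 18, 28, 17, x, 40), (13, 18, 3, 21, a, 26), (13, 18, 3, 21, a, 36), (13, 18, 3, 21, a, 40), (13, 18, 9, 19, r, 26), (13, 18, 9, 19, r, 36), (13, 18, 9, 19, r, 40), (4, 6, 11, 21, a, 15), (4, 6, 11, 21, a, 26), (4, 6, 27, 9, w, 15), (4, 6, 27, 9, w, 26), (4, 6, 38, 25, k, 15), (4, 6, 38, 25, k, 26)}
Selection C ≥ 13: {(13, 18, 16, 30, t, 26), (13, 18, 16, 30, t, 36), (13, 18, 16, 30, t, 40), (13, 18, 28, 17, x, 26), (13, 18, 28, 17, x, 36), (13, 18, 28, 17, x, 40), (13, 18, 3, 21, a, 26), (13, 18, 3, 21, a, 36), (13, 18, 3, 21, a, 40), (13, 18, 9, 19, r, 26), (13, 18, 9, 19, r, 36), (13, 18, 9, 19, r, 40)}
Keep only column(s) F, E, G: {(a, 26, 21), (a, 36, 21), (a, 40, 21), (r, 26, 19), (r, 36, 19), (r, 40, 19), (t, 26, 30), (t, 36, 30), (t, 40, 30), (x, 26, 17), (x, 36, 17), (x, 40, 17)}

{(a, 26, 21), (a, 36, 21), (a, 40, 21), (r, 26, 19), (r, 36, 19), (r, 40, 19), (t, 26, 30), (t, 36, 30), (t, 40, 30), (x, 26, 17), (x, 36, 17), (x, 40, 17)}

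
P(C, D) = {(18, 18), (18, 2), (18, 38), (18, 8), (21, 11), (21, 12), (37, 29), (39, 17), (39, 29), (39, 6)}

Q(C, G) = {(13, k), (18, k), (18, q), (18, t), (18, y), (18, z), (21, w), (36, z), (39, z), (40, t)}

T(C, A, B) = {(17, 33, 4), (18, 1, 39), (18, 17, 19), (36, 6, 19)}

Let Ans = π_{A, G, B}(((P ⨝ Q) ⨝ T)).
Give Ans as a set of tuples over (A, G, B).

{(1, k, 39), (1, q, 39), (1, t, 39), (1, y, 39), (1, z, 39), (17, k, 19), (17, q, 19), (17, t, 19), (17, y, 19), (17, z, 19)}

Joining P and Q on C yields {(18, 18, k), (18, 18, q), (18, 18, t), (18, 18, y), (18, 18, z), (18, 2, k), (18, 2, q), (18, 2, t), (18, 2, y), (18, 2, z), (18, 38, k), (18, 38, q), (18, 38, t), (18, 38, y), (18, 38, z), (18, 8, k), (18, 8, q), (18, 8, t), (18, 8, y), (18, 8, z), (21, 11, w), (21, 12, w), (39, 17, z), (39, 29, z), (39, 6, z)}.
Joining (P ⨝ Q) and T on C yields {(18, 18, k, 1, 39), (18, 18, k, 17, 19), (18, 18, q, 1, 39), (18, 18, q, 17, 19), (18, 18, t, 1, 39), (18, 18, t, 17, 19), (18, 18, y, 1, 39), (18, 18, y, 17, 19), (18, 18, z, 1, 39), (18, 18, z, 17, 19), (18, 2, k, 1, 39), (18, 2, k, 17, 19), (18, 2, q, 1, 39), (18, 2, q, 17, 19), (18, 2, t, 1, 39), (18, 2, t, 17, 19), (18, 2, y, 1, 39), (18, 2, y, 17, 19), (18, 2, z, 1, 39), (18, 2, z, 17, 19), (18, 38, k, 1, 39), (18, 38, k, 17, 19), (18, 38, q, 1, 39), (18, 38, q, 17, 19), (18, 38, t, 1, 39), (18, 38, t, 17, 19), (18, 38, y, 1, 39), (18, 38, y, 17, 19), (18, 38, z, 1, 39), (18, 38, z, 17, 19), (18, 8, k, 1, 39), (18, 8, k, 17, 19), (18, 8, q, 1, 39), (18, 8, q, 17, 19), (18, 8, t, 1, 39), (18, 8, t, 17, 19), (18, 8, y, 1, 39), (18, 8, y, 17, 19), (18, 8, z, 1, 39), (18, 8, z, 17, 19)}.
Projecting to A, G, B (30 duplicate(s) eliminated): {(1, k, 39), (1, q, 39), (1, t, 39), (1, y, 39), (1, z, 39), (17, k, 19), (17, q, 19), (17, t, 19), (17, y, 19), (17, z, 19)}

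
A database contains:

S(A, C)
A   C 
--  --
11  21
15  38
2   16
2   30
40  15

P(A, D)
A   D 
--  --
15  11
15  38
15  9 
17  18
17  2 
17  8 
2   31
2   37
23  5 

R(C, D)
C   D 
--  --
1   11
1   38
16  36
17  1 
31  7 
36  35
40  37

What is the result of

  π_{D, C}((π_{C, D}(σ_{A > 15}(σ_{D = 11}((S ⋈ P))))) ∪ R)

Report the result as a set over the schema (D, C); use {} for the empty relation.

{(1, 17), (11, 1), (35, 36), (36, 16), (37, 40), (38, 1), (7, 31)}

Joining S and P on A yields {(15, 38, 11), (15, 38, 38), (15, 38, 9), (2, 16, 31), (2, 16, 37), (2, 30, 31), (2, 30, 37)}.
Apply σ_{D = 11}; surviving tuples: {(15, 38, 11)}
Apply σ_{A > 15}; surviving tuples: {}
Keep only column(s) C, D: {}
Union: {} with {(1, 11), (1, 38), (16, 36), (17, 1), (31, 7), (36, 35), (40, 37)} → {(1, 11), (1, 38), (16, 36), (17, 1), (31, 7), (36, 35), (40, 37)}
Keep only column(s) D, C: {(1, 17), (11, 1), (35, 36), (36, 16), (37, 40), (38, 1), (7, 31)}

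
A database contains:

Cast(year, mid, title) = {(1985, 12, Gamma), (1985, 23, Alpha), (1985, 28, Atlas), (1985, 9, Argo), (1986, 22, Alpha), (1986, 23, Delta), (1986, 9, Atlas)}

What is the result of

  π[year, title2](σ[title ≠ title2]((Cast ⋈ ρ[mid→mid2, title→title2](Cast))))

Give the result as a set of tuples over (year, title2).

{(1985, Alpha), (1985, Argo), (1985, Atlas), (1985, Gamma), (1986, Alpha), (1986, Atlas), (1986, Delta)}

ρ[mid→mid2, title→title2]: schema becomes (year, mid2, title2); tuples unchanged.
Cast ⋈ ρ[mid→mid2, title→title2](Cast) (natural join on year): {(1985, 12, Gamma, 12, Gamma), (1985, 12, Gamma, 23, Alpha), (1985, 12, Gamma, 28, Atlas), (1985, 12, Gamma, 9, Argo), (1985, 23, Alpha, 12, Gamma), (1985, 23, Alpha, 23, Alpha), (1985, 23, Alpha, 28, Atlas), (1985, 23, Alpha, 9, Argo), (1985, 28, Atlas, 12, Gamma), (1985, 28, Atlas, 23, Alpha), (1985, 28, Atlas, 28, Atlas), (1985, 28, Atlas, 9, Argo), (1985, 9, Argo, 12, Gamma), (1985, 9, Argo, 23, Alpha), (1985, 9, Argo, 28, Atlas), (1985, 9, Argo, 9, Argo), (1986, 22, Alpha, 22, Alpha), (1986, 22, Alpha, 23, Delta), (1986, 22, Alpha, 9, Atlas), (1986, 23, Delta, 22, Alpha), (1986, 23, Delta, 23, Delta), (1986, 23, Delta, 9, Atlas), (1986, 9, Atlas, 22, Alpha), (1986, 9, Atlas, 23, Delta), (1986, 9, Atlas, 9, Atlas)}
σ[title ≠ title2]: keep tuples satisfying title ≠ title2 → {(1985, 12, Gamma, 23, Alpha), (1985, 12, Gamma, 28, Atlas), (1985, 12, Gamma, 9, Argo), (1985, 23, Alpha, 12, Gamma), (1985, 23, Alpha, 28, Atlas), (1985, 23, Alpha, 9, Argo), (1985, 28, Atlas, 12, Gamma), (1985, 28, Atlas, 23, Alpha), (1985, 28, Atlas, 9, Argo), (1985, 9, Argo, 12, Gamma), (1985, 9, Argo, 23, Alpha), (1985, 9, Argo, 28, Atlas), (1986, 22, Alpha, 23, Delta), (1986, 22, Alpha, 9, Atlas), (1986, 23, Delta, 22, Alpha), (1986, 23, Delta, 9, Atlas), (1986, 9, Atlas, 22, Alpha), (1986, 9, Atlas, 23, Delta)}
Keep only column(s) year, title2 (11 duplicate(s) eliminated): {(1985, Alpha), (1985, Argo), (1985, Atlas), (1985, Gamma), (1986, Alpha), (1986, Atlas), (1986, Delta)}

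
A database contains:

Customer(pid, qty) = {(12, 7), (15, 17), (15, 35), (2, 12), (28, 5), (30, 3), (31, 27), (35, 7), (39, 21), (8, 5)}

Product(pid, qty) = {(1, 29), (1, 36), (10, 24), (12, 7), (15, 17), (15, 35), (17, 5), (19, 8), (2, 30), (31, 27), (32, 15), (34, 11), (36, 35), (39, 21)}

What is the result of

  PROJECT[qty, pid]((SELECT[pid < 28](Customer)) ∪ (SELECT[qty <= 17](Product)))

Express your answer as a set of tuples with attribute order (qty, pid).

Selection pid < 28: {(12, 7), (15, 17), (15, 35), (2, 12), (8, 5)}
Selection qty <= 17: {(12, 7), (15, 17), (17, 5), (19, 8), (32, 15), (34, 11)}
Set union of the two operands is {(12, 7), (15, 17), (15, 35), (17, 5), (19, 8), (2, 12), (32, 15), (34, 11), (8, 5)}.
Projecting to qty, pid: {(11, 34), (12, 2), (15, 32), (17, 15), (35, 15), (5, 17), (5, 8), (7, 12), (8, 19)}

{(11, 34), (12, 2), (15, 32), (17, 15), (35, 15), (5, 17), (5, 8), (7, 12), (8, 19)}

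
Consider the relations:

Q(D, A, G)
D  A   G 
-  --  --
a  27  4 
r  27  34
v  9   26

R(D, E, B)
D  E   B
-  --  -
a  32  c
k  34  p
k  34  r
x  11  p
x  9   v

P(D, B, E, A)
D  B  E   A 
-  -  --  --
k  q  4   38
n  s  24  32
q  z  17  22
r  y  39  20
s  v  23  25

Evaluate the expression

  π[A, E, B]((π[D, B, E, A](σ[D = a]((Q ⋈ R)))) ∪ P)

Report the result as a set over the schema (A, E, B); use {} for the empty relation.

{(20, 39, y), (22, 17, z), (25, 23, v), (27, 32, c), (32, 24, s), (38, 4, q)}

Joining Q and R on D yields {(a, 27, 4, 32, c)}.
σ[D = a]: keep tuples satisfying D = a → {(a, 27, 4, 32, c)}
Projecting to D, B, E, A: {(a, c, 32, 27)}
Taking the union: {(a, c, 32, 27), (k, q, 4, 38), (n, s, 24, 32), (q, z, 17, 22), (r, y, 39, 20), (s, v, 23, 25)}
Projecting to A, E, B: {(20, 39, y), (22, 17, z), (25, 23, v), (27, 32, c), (32, 24, s), (38, 4, q)}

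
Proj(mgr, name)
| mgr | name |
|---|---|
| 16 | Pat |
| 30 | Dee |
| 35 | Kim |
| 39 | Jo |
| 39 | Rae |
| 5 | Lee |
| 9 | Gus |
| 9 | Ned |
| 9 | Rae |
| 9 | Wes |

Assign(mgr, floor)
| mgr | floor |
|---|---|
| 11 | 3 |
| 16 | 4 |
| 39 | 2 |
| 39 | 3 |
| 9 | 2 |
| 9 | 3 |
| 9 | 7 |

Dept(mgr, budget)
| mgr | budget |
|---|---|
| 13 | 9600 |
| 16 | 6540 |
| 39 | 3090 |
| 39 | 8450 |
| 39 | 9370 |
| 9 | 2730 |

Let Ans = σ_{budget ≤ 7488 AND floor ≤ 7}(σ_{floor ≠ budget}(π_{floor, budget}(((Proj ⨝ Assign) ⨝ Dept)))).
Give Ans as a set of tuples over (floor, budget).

{(2, 2730), (2, 3090), (3, 2730), (3, 3090), (4, 6540), (7, 2730)}

Joining Proj and Assign on mgr yields {(16, Pat, 4), (39, Jo, 2), (39, Jo, 3), (39, Rae, 2), (39, Rae, 3), (9, Gus, 2), (9, Gus, 3), (9, Gus, 7), (9, Ned, 2), (9, Ned, 3), (9, Ned, 7), (9, Rae, 2), (9, Rae, 3), (9, Rae, 7), (9, Wes, 2), (9, Wes, 3), (9, Wes, 7)}.
Joining (Proj ⨝ Assign) and Dept on mgr yields {(16, Pat, 4, 6540), (39, Jo, 2, 3090), (39, Jo, 2, 8450), (39, Jo, 2, 9370), (39, Jo, 3, 3090), (39, Jo, 3, 8450), (39, Jo, 3, 9370), (39, Rae, 2, 3090), (39, Rae, 2, 8450), (39, Rae, 2, 9370), (39, Rae, 3, 3090), (39, Rae, 3, 8450), (39, Rae, 3, 9370), (9, Gus, 2, 2730), (9, Gus, 3, 2730), (9, Gus, 7, 2730), (9, Ned, 2, 2730), (9, Ned, 3, 2730), (9, Ned, 7, 2730), (9, Rae, 2, 2730), (9, Rae, 3, 2730), (9, Rae, 7, 2730), (9, Wes, 2, 2730), (9, Wes, 3, 2730), (9, Wes, 7, 2730)}.
π_{floor, budget} gives {(2, 2730), (2, 3090), (2, 8450), (2, 9370), (3, 2730), (3, 3090), (3, 8450), (3, 9370), (4, 6540), (7, 2730)} (15 duplicate(s) eliminated).
Selection floor ≠ budget: {(2, 2730), (2, 3090), (2, 8450), (2, 9370), (3, 2730), (3, 3090), (3, 8450), (3, 9370), (4, 6540), (7, 2730)}
Selection budget ≤ 7488 AND floor ≤ 7: {(2, 2730), (2, 3090), (3, 2730), (3, 3090), (4, 6540), (7, 2730)}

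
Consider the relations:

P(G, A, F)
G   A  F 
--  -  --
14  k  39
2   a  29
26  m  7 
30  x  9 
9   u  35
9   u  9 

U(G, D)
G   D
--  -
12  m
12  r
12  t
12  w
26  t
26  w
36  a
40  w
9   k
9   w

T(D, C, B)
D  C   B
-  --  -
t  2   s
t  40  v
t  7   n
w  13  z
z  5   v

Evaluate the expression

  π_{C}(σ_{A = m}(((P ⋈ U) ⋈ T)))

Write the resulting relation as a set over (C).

{13, 2, 40, 7}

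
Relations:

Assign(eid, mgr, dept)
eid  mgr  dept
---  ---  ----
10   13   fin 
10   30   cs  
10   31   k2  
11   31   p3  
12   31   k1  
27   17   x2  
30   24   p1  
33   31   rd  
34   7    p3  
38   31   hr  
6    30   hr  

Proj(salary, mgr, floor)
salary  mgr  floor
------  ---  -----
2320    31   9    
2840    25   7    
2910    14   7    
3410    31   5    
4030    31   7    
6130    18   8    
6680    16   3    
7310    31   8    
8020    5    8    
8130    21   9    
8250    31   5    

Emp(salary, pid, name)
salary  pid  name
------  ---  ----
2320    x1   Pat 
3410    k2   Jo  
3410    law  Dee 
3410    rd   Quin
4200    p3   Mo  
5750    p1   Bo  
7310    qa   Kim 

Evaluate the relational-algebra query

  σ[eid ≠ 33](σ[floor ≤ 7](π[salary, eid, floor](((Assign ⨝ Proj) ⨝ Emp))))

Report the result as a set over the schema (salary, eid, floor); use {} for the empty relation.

Joining Assign and Proj on mgr yields {(10, 31, k2, 2320, 9), (10, 31, k2, 3410, 5), (10, 31, k2, 4030, 7), (10, 31, k2, 7310, 8), (10, 31, k2, 8250, 5), (11, 31, p3, 2320, 9), (11, 31, p3, 3410, 5), (11, 31, p3, 4030, 7), (11, 31, p3, 7310, 8), (11, 31, p3, 8250, 5), (12, 31, k1, 2320, 9), (12, 31, k1, 3410, 5), (12, 31, k1, 4030, 7), (12, 31, k1, 7310, 8), (12, 31, k1, 8250, 5), (33, 31, rd, 2320, 9), (33, 31, rd, 3410, 5), (33, 31, rd, 4030, 7), (33, 31, rd, 7310, 8), (33, 31, rd, 8250, 5), (38, 31, hr, 2320, 9), (38, 31, hr, 3410, 5), (38, 31, hr, 4030, 7), (38, 31, hr, 7310, 8), (38, 31, hr, 8250, 5)}.
Joining (Assign ⨝ Proj) and Emp on salary yields {(10, 31, k2, 2320, 9, x1, Pat), (10, 31, k2, 3410, 5, k2, Jo), (10, 31, k2, 3410, 5, law, Dee), (10, 31, k2, 3410, 5, rd, Quin), (10, 31, k2, 7310, 8, qa, Kim), (11, 31, p3, 2320, 9, x1, Pat), (11, 31, p3, 3410, 5, k2, Jo), (11, 31, p3, 3410, 5, law, Dee), (11, 31, p3, 3410, 5, rd, Quin), (11, 31, p3, 7310, 8, qa, Kim), (12, 31, k1, 2320, 9, x1, Pat), (12, 31, k1, 3410, 5, k2, Jo), (12, 31, k1, 3410, 5, law, Dee), (12, 31, k1, 3410, 5, rd, Quin), (12, 31, k1, 7310, 8, qa, Kim), (33, 31, rd, 2320, 9, x1, Pat), (33, 31, rd, 3410, 5, k2, Jo), (33, 31, rd, 3410, 5, law, Dee), (33, 31, rd, 3410, 5, rd, Quin), (33, 31, rd, 7310, 8, qa, Kim), (38, 31, hr, 2320, 9, x1, Pat), (38, 31, hr, 3410, 5, k2, Jo), (38, 31, hr, 3410, 5, law, Dee), (38, 31, hr, 3410, 5, rd, Quin), (38, 31, hr, 7310, 8, qa, Kim)}.
Projecting to salary, eid, floor (10 duplicate(s) eliminated): {(2320, 10, 9), (2320, 11, 9), (2320, 12, 9), (2320, 33, 9), (2320, 38, 9), (3410, 10, 5), (3410, 11, 5), (3410, 12, 5), (3410, 33, 5), (3410, 38, 5), (7310, 10, 8), (7310, 11, 8), (7310, 12, 8), (7310, 33, 8), (7310, 38, 8)}
Selection floor ≤ 7: {(3410, 10, 5), (3410, 11, 5), (3410, 12, 5), (3410, 33, 5), (3410, 38, 5)}
Selection eid ≠ 33: {(3410, 10, 5), (3410, 11, 5), (3410, 12, 5), (3410, 38, 5)}

{(3410, 10, 5), (3410, 11, 5), (3410, 12, 5), (3410, 38, 5)}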